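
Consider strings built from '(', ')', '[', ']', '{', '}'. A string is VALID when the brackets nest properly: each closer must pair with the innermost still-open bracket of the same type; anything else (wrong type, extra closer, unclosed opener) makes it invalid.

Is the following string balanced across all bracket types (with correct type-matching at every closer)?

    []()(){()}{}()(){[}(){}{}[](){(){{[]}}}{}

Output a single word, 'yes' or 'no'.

pos 0: push '['; stack = [
pos 1: ']' matches '['; pop; stack = (empty)
pos 2: push '('; stack = (
pos 3: ')' matches '('; pop; stack = (empty)
pos 4: push '('; stack = (
pos 5: ')' matches '('; pop; stack = (empty)
pos 6: push '{'; stack = {
pos 7: push '('; stack = {(
pos 8: ')' matches '('; pop; stack = {
pos 9: '}' matches '{'; pop; stack = (empty)
pos 10: push '{'; stack = {
pos 11: '}' matches '{'; pop; stack = (empty)
pos 12: push '('; stack = (
pos 13: ')' matches '('; pop; stack = (empty)
pos 14: push '('; stack = (
pos 15: ')' matches '('; pop; stack = (empty)
pos 16: push '{'; stack = {
pos 17: push '['; stack = {[
pos 18: saw closer '}' but top of stack is '[' (expected ']') → INVALID
Verdict: type mismatch at position 18: '}' closes '[' → no

Answer: no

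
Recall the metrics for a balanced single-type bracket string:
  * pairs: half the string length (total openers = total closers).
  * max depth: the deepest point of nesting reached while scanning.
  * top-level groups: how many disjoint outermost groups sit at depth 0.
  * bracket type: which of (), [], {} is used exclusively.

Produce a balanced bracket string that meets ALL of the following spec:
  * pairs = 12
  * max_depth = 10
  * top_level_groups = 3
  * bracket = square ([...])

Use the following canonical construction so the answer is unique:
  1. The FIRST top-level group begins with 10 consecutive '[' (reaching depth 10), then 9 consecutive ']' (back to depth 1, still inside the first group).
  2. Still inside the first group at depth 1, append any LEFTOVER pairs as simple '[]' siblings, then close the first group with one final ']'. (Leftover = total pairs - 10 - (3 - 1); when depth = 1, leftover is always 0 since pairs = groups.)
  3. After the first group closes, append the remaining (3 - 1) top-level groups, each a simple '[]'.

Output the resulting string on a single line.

Spec: pairs=12 depth=10 groups=3
Leftover pairs = 12 - 10 - (3-1) = 0
First group: deep chain of depth 10 + 0 sibling pairs
Remaining 2 groups: simple '[]' each

Answer: [[[[[[[[[[]]]]]]]]]][][]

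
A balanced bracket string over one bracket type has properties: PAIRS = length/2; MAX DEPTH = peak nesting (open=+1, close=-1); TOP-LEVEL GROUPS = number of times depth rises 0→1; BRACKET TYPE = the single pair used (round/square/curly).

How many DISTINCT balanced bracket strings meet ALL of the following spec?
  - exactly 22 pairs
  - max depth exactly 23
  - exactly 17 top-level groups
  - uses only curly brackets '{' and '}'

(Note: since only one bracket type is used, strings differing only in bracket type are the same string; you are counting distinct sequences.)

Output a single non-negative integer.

Answer: 0

Derivation:
Spec: pairs=22 depth=23 groups=17
Count(depth <= 23) = 50830
Count(depth <= 22) = 50830
Count(depth == 23) = 50830 - 50830 = 0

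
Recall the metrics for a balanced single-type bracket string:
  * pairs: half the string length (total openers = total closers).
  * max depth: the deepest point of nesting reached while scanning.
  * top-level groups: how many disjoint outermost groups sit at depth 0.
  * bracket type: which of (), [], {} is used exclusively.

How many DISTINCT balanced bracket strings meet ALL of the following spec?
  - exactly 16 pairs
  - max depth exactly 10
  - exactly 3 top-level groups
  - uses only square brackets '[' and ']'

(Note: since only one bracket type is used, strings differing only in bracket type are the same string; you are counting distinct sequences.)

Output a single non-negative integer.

Spec: pairs=16 depth=10 groups=3
Count(depth <= 10) = 7012761
Count(depth <= 9) = 6977502
Count(depth == 10) = 7012761 - 6977502 = 35259

Answer: 35259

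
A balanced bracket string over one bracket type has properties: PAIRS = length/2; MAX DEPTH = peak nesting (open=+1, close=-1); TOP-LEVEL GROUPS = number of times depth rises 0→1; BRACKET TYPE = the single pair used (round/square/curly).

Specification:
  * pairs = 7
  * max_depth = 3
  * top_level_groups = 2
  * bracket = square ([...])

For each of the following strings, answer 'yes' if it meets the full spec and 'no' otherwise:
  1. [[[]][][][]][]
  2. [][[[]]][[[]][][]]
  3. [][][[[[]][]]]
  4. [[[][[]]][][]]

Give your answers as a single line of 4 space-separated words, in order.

String 1 '[[[]][][][]][]': depth seq [1 2 3 2 1 2 1 2 1 2 1 0 1 0]
  -> pairs=7 depth=3 groups=2 -> yes
String 2 '[][[[]]][[[]][][]]': depth seq [1 0 1 2 3 2 1 0 1 2 3 2 1 2 1 2 1 0]
  -> pairs=9 depth=3 groups=3 -> no
String 3 '[][][[[[]][]]]': depth seq [1 0 1 0 1 2 3 4 3 2 3 2 1 0]
  -> pairs=7 depth=4 groups=3 -> no
String 4 '[[[][[]]][][]]': depth seq [1 2 3 2 3 4 3 2 1 2 1 2 1 0]
  -> pairs=7 depth=4 groups=1 -> no

Answer: yes no no no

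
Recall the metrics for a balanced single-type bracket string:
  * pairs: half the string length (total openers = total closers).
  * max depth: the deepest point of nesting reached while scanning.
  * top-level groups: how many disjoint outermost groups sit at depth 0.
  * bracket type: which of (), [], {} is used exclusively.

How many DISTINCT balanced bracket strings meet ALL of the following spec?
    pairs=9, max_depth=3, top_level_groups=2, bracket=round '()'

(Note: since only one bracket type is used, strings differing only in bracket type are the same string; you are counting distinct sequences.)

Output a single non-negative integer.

Answer: 312

Derivation:
Spec: pairs=9 depth=3 groups=2
Count(depth <= 3) = 320
Count(depth <= 2) = 8
Count(depth == 3) = 320 - 8 = 312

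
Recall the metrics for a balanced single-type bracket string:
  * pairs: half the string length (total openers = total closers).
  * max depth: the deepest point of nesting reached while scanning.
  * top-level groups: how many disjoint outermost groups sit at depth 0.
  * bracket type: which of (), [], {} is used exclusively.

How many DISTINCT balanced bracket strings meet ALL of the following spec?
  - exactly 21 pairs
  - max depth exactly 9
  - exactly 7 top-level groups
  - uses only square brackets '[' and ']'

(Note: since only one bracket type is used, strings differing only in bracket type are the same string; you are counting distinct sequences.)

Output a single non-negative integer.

Spec: pairs=21 depth=9 groups=7
Count(depth <= 9) = 462651464
Count(depth <= 8) = 458148504
Count(depth == 9) = 462651464 - 458148504 = 4502960

Answer: 4502960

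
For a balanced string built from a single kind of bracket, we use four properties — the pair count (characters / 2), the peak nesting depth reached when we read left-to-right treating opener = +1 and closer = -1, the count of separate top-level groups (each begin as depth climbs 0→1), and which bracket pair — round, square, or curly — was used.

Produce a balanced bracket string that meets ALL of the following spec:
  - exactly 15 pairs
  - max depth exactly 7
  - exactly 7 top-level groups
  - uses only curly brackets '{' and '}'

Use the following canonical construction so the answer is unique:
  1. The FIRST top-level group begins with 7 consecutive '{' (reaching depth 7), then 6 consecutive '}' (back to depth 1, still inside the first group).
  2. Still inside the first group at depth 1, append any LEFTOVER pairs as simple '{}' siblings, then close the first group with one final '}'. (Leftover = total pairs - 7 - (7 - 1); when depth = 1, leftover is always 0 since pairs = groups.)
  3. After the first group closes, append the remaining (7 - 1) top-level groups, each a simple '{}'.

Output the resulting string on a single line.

Answer: {{{{{{{}}}}}}{}{}}{}{}{}{}{}{}

Derivation:
Spec: pairs=15 depth=7 groups=7
Leftover pairs = 15 - 7 - (7-1) = 2
First group: deep chain of depth 7 + 2 sibling pairs
Remaining 6 groups: simple '{}' each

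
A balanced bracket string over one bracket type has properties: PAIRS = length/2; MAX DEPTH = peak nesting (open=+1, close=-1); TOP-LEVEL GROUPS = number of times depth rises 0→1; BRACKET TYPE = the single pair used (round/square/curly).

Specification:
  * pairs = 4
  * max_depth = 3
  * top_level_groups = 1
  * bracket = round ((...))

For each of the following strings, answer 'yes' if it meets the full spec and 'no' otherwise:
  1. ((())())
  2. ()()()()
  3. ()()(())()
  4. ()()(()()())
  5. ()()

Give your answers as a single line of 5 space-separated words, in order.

Answer: yes no no no no

Derivation:
String 1 '((())())': depth seq [1 2 3 2 1 2 1 0]
  -> pairs=4 depth=3 groups=1 -> yes
String 2 '()()()()': depth seq [1 0 1 0 1 0 1 0]
  -> pairs=4 depth=1 groups=4 -> no
String 3 '()()(())()': depth seq [1 0 1 0 1 2 1 0 1 0]
  -> pairs=5 depth=2 groups=4 -> no
String 4 '()()(()()())': depth seq [1 0 1 0 1 2 1 2 1 2 1 0]
  -> pairs=6 depth=2 groups=3 -> no
String 5 '()()': depth seq [1 0 1 0]
  -> pairs=2 depth=1 groups=2 -> no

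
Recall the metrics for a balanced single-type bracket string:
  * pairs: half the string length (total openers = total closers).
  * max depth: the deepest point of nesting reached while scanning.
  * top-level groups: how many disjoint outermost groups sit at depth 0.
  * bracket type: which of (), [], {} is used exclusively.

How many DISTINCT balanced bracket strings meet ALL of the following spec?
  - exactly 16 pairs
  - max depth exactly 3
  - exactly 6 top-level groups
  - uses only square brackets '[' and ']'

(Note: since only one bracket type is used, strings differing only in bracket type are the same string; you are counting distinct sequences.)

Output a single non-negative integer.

Spec: pairs=16 depth=3 groups=6
Count(depth <= 3) = 236640
Count(depth <= 2) = 3003
Count(depth == 3) = 236640 - 3003 = 233637

Answer: 233637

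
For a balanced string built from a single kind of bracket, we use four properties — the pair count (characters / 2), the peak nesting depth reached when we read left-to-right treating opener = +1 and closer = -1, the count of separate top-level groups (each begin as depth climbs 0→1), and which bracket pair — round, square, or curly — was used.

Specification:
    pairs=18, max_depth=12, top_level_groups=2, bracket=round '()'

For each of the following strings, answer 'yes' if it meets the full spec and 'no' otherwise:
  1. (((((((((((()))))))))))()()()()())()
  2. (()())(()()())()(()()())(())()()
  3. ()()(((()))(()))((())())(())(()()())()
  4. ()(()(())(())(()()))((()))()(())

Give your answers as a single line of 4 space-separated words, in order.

Answer: yes no no no

Derivation:
String 1 '(((((((((((()))))))))))()()()()())()': depth seq [1 2 3 4 5 6 7 8 9 10 11 12 11 10 9 8 7 6 5 4 3 2 1 2 1 2 1 2 1 2 1 2 1 0 1 0]
  -> pairs=18 depth=12 groups=2 -> yes
String 2 '(()())(()()())()(()()())(())()()': depth seq [1 2 1 2 1 0 1 2 1 2 1 2 1 0 1 0 1 2 1 2 1 2 1 0 1 2 1 0 1 0 1 0]
  -> pairs=16 depth=2 groups=7 -> no
String 3 '()()(((()))(()))((())())(())(()()())()': depth seq [1 0 1 0 1 2 3 4 3 2 1 2 3 2 1 0 1 2 3 2 1 2 1 0 1 2 1 0 1 2 1 2 1 2 1 0 1 0]
  -> pairs=19 depth=4 groups=7 -> no
String 4 '()(()(())(())(()()))((()))()(())': depth seq [1 0 1 2 1 2 3 2 1 2 3 2 1 2 3 2 3 2 1 0 1 2 3 2 1 0 1 0 1 2 1 0]
  -> pairs=16 depth=3 groups=5 -> no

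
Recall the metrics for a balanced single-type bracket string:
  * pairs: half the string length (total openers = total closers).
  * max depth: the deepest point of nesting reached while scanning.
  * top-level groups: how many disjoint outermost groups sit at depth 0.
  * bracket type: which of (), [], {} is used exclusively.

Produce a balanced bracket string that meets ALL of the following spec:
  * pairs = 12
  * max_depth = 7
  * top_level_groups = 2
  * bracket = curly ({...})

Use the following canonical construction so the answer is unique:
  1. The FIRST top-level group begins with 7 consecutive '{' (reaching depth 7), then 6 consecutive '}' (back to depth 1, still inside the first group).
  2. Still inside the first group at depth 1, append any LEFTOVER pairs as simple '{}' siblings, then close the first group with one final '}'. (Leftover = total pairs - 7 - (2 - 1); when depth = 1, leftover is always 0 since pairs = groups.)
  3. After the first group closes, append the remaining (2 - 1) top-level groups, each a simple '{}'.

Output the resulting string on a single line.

Spec: pairs=12 depth=7 groups=2
Leftover pairs = 12 - 7 - (2-1) = 4
First group: deep chain of depth 7 + 4 sibling pairs
Remaining 1 groups: simple '{}' each

Answer: {{{{{{{}}}}}}{}{}{}{}}{}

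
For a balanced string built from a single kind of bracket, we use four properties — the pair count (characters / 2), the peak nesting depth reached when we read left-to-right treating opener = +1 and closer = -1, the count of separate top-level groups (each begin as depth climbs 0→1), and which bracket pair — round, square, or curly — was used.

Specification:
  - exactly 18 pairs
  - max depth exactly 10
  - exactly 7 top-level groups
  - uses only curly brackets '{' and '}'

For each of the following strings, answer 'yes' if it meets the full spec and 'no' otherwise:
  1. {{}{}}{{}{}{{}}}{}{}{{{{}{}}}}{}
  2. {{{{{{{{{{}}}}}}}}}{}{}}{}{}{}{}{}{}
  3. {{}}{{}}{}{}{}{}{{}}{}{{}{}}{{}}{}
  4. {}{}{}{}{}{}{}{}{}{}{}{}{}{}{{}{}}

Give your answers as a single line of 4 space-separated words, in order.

Answer: no yes no no

Derivation:
String 1 '{{}{}}{{}{}{{}}}{}{}{{{{}{}}}}{}': depth seq [1 2 1 2 1 0 1 2 1 2 1 2 3 2 1 0 1 0 1 0 1 2 3 4 3 4 3 2 1 0 1 0]
  -> pairs=16 depth=4 groups=6 -> no
String 2 '{{{{{{{{{{}}}}}}}}}{}{}}{}{}{}{}{}{}': depth seq [1 2 3 4 5 6 7 8 9 10 9 8 7 6 5 4 3 2 1 2 1 2 1 0 1 0 1 0 1 0 1 0 1 0 1 0]
  -> pairs=18 depth=10 groups=7 -> yes
String 3 '{{}}{{}}{}{}{}{}{{}}{}{{}{}}{{}}{}': depth seq [1 2 1 0 1 2 1 0 1 0 1 0 1 0 1 0 1 2 1 0 1 0 1 2 1 2 1 0 1 2 1 0 1 0]
  -> pairs=17 depth=2 groups=11 -> no
String 4 '{}{}{}{}{}{}{}{}{}{}{}{}{}{}{{}{}}': depth seq [1 0 1 0 1 0 1 0 1 0 1 0 1 0 1 0 1 0 1 0 1 0 1 0 1 0 1 0 1 2 1 2 1 0]
  -> pairs=17 depth=2 groups=15 -> no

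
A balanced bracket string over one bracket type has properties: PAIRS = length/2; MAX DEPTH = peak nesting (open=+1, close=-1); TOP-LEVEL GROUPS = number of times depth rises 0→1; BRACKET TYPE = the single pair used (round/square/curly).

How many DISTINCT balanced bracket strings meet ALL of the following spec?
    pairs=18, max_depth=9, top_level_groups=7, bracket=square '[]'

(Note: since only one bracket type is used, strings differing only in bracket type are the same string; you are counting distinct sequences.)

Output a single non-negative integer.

Spec: pairs=18 depth=9 groups=7
Count(depth <= 9) = 8348809
Count(depth <= 8) = 8333234
Count(depth == 9) = 8348809 - 8333234 = 15575

Answer: 15575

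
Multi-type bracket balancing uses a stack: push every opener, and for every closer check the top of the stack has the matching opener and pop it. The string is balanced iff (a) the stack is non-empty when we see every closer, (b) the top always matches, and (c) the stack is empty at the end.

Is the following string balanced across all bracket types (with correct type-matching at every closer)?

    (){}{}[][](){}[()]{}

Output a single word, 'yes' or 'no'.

pos 0: push '('; stack = (
pos 1: ')' matches '('; pop; stack = (empty)
pos 2: push '{'; stack = {
pos 3: '}' matches '{'; pop; stack = (empty)
pos 4: push '{'; stack = {
pos 5: '}' matches '{'; pop; stack = (empty)
pos 6: push '['; stack = [
pos 7: ']' matches '['; pop; stack = (empty)
pos 8: push '['; stack = [
pos 9: ']' matches '['; pop; stack = (empty)
pos 10: push '('; stack = (
pos 11: ')' matches '('; pop; stack = (empty)
pos 12: push '{'; stack = {
pos 13: '}' matches '{'; pop; stack = (empty)
pos 14: push '['; stack = [
pos 15: push '('; stack = [(
pos 16: ')' matches '('; pop; stack = [
pos 17: ']' matches '['; pop; stack = (empty)
pos 18: push '{'; stack = {
pos 19: '}' matches '{'; pop; stack = (empty)
end: stack empty → VALID
Verdict: properly nested → yes

Answer: yes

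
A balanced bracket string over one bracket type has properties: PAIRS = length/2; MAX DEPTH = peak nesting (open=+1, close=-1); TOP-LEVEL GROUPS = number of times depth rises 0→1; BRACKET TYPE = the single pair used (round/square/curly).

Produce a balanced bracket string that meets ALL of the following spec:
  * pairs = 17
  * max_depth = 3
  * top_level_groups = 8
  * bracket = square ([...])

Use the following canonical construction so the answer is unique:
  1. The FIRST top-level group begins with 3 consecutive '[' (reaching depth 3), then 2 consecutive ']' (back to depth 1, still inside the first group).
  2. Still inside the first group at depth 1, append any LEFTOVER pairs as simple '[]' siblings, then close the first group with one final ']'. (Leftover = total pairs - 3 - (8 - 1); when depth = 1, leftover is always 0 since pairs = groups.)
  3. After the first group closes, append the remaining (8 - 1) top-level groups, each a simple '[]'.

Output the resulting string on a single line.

Answer: [[[]][][][][][][][]][][][][][][][]

Derivation:
Spec: pairs=17 depth=3 groups=8
Leftover pairs = 17 - 3 - (8-1) = 7
First group: deep chain of depth 3 + 7 sibling pairs
Remaining 7 groups: simple '[]' each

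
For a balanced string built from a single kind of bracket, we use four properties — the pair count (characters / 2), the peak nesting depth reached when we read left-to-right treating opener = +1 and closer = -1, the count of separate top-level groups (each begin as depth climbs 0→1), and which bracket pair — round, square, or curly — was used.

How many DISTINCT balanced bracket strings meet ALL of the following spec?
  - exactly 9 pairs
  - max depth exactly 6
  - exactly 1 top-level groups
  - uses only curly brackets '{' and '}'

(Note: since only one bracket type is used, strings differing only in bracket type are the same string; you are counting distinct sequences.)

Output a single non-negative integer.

Spec: pairs=9 depth=6 groups=1
Count(depth <= 6) = 1341
Count(depth <= 5) = 1094
Count(depth == 6) = 1341 - 1094 = 247

Answer: 247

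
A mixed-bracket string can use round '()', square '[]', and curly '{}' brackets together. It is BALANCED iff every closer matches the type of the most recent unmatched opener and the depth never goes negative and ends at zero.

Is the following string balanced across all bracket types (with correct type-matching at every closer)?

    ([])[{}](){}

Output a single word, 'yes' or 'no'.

pos 0: push '('; stack = (
pos 1: push '['; stack = ([
pos 2: ']' matches '['; pop; stack = (
pos 3: ')' matches '('; pop; stack = (empty)
pos 4: push '['; stack = [
pos 5: push '{'; stack = [{
pos 6: '}' matches '{'; pop; stack = [
pos 7: ']' matches '['; pop; stack = (empty)
pos 8: push '('; stack = (
pos 9: ')' matches '('; pop; stack = (empty)
pos 10: push '{'; stack = {
pos 11: '}' matches '{'; pop; stack = (empty)
end: stack empty → VALID
Verdict: properly nested → yes

Answer: yes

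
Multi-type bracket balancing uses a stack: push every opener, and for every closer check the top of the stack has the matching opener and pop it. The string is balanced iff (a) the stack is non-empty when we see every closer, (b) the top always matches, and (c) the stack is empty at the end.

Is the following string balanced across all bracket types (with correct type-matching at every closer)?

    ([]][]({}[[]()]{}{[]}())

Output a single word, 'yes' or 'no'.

Answer: no

Derivation:
pos 0: push '('; stack = (
pos 1: push '['; stack = ([
pos 2: ']' matches '['; pop; stack = (
pos 3: saw closer ']' but top of stack is '(' (expected ')') → INVALID
Verdict: type mismatch at position 3: ']' closes '(' → no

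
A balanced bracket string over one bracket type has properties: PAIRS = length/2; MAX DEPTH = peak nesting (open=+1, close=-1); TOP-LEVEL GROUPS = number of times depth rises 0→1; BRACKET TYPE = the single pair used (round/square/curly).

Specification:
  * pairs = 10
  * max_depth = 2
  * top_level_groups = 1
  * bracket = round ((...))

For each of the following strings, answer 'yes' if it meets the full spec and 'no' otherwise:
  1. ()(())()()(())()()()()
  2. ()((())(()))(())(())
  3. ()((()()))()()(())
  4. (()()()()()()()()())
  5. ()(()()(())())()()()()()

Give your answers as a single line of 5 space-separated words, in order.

String 1 '()(())()()(())()()()()': depth seq [1 0 1 2 1 0 1 0 1 0 1 2 1 0 1 0 1 0 1 0 1 0]
  -> pairs=11 depth=2 groups=9 -> no
String 2 '()((())(()))(())(())': depth seq [1 0 1 2 3 2 1 2 3 2 1 0 1 2 1 0 1 2 1 0]
  -> pairs=10 depth=3 groups=4 -> no
String 3 '()((()()))()()(())': depth seq [1 0 1 2 3 2 3 2 1 0 1 0 1 0 1 2 1 0]
  -> pairs=9 depth=3 groups=5 -> no
String 4 '(()()()()()()()()())': depth seq [1 2 1 2 1 2 1 2 1 2 1 2 1 2 1 2 1 2 1 0]
  -> pairs=10 depth=2 groups=1 -> yes
String 5 '()(()()(())())()()()()()': depth seq [1 0 1 2 1 2 1 2 3 2 1 2 1 0 1 0 1 0 1 0 1 0 1 0]
  -> pairs=12 depth=3 groups=7 -> no

Answer: no no no yes no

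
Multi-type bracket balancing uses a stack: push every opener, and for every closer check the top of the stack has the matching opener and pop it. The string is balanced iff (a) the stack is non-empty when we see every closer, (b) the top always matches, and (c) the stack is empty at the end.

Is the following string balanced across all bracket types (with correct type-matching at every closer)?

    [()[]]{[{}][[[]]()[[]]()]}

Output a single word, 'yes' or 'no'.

Answer: yes

Derivation:
pos 0: push '['; stack = [
pos 1: push '('; stack = [(
pos 2: ')' matches '('; pop; stack = [
pos 3: push '['; stack = [[
pos 4: ']' matches '['; pop; stack = [
pos 5: ']' matches '['; pop; stack = (empty)
pos 6: push '{'; stack = {
pos 7: push '['; stack = {[
pos 8: push '{'; stack = {[{
pos 9: '}' matches '{'; pop; stack = {[
pos 10: ']' matches '['; pop; stack = {
pos 11: push '['; stack = {[
pos 12: push '['; stack = {[[
pos 13: push '['; stack = {[[[
pos 14: ']' matches '['; pop; stack = {[[
pos 15: ']' matches '['; pop; stack = {[
pos 16: push '('; stack = {[(
pos 17: ')' matches '('; pop; stack = {[
pos 18: push '['; stack = {[[
pos 19: push '['; stack = {[[[
pos 20: ']' matches '['; pop; stack = {[[
pos 21: ']' matches '['; pop; stack = {[
pos 22: push '('; stack = {[(
pos 23: ')' matches '('; pop; stack = {[
pos 24: ']' matches '['; pop; stack = {
pos 25: '}' matches '{'; pop; stack = (empty)
end: stack empty → VALID
Verdict: properly nested → yes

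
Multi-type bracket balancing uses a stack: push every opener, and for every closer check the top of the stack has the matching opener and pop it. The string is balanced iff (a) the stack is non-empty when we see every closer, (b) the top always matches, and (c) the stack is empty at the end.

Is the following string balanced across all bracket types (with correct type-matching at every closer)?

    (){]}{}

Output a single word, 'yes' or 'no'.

Answer: no

Derivation:
pos 0: push '('; stack = (
pos 1: ')' matches '('; pop; stack = (empty)
pos 2: push '{'; stack = {
pos 3: saw closer ']' but top of stack is '{' (expected '}') → INVALID
Verdict: type mismatch at position 3: ']' closes '{' → no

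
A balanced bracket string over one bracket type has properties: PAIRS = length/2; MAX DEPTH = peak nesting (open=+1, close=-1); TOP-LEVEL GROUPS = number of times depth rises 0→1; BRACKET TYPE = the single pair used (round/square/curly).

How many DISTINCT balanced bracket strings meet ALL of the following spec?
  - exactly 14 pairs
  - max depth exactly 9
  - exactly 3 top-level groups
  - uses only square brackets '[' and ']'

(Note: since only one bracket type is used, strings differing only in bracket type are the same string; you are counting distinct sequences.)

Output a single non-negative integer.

Answer: 3801

Derivation:
Spec: pairs=14 depth=9 groups=3
Count(depth <= 9) = 534201
Count(depth <= 8) = 530400
Count(depth == 9) = 534201 - 530400 = 3801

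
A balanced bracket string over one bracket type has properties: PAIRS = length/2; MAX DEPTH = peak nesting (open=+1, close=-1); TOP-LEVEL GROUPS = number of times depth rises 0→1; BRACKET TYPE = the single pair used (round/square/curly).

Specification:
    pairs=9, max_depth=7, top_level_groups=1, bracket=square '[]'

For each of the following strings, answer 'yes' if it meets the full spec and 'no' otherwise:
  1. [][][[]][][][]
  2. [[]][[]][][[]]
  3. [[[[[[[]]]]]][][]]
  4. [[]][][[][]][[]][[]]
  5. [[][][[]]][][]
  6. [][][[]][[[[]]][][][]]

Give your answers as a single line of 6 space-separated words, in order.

String 1 '[][][[]][][][]': depth seq [1 0 1 0 1 2 1 0 1 0 1 0 1 0]
  -> pairs=7 depth=2 groups=6 -> no
String 2 '[[]][[]][][[]]': depth seq [1 2 1 0 1 2 1 0 1 0 1 2 1 0]
  -> pairs=7 depth=2 groups=4 -> no
String 3 '[[[[[[[]]]]]][][]]': depth seq [1 2 3 4 5 6 7 6 5 4 3 2 1 2 1 2 1 0]
  -> pairs=9 depth=7 groups=1 -> yes
String 4 '[[]][][[][]][[]][[]]': depth seq [1 2 1 0 1 0 1 2 1 2 1 0 1 2 1 0 1 2 1 0]
  -> pairs=10 depth=2 groups=5 -> no
String 5 '[[][][[]]][][]': depth seq [1 2 1 2 1 2 3 2 1 0 1 0 1 0]
  -> pairs=7 depth=3 groups=3 -> no
String 6 '[][][[]][[[[]]][][][]]': depth seq [1 0 1 0 1 2 1 0 1 2 3 4 3 2 1 2 1 2 1 2 1 0]
  -> pairs=11 depth=4 groups=4 -> no

Answer: no no yes no no no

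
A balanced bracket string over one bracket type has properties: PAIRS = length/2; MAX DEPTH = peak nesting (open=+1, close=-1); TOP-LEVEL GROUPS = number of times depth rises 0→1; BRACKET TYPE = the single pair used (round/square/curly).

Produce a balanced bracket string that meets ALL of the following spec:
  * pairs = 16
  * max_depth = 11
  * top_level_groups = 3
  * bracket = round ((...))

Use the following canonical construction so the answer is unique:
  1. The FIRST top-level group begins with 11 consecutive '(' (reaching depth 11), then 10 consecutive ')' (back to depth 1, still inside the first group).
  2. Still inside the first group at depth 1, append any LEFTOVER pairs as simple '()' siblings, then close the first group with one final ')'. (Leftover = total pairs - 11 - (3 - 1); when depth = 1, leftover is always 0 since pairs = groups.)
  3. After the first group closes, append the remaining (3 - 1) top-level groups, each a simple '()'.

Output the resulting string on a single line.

Answer: ((((((((((())))))))))()()())()()

Derivation:
Spec: pairs=16 depth=11 groups=3
Leftover pairs = 16 - 11 - (3-1) = 3
First group: deep chain of depth 11 + 3 sibling pairs
Remaining 2 groups: simple '()' each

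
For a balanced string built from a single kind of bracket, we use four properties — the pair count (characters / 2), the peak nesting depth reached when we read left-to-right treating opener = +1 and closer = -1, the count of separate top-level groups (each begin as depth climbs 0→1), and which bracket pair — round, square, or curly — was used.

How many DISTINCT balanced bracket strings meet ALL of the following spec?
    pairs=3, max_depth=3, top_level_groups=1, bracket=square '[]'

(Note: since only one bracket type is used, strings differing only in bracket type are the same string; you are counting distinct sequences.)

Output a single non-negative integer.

Answer: 1

Derivation:
Spec: pairs=3 depth=3 groups=1
Count(depth <= 3) = 2
Count(depth <= 2) = 1
Count(depth == 3) = 2 - 1 = 1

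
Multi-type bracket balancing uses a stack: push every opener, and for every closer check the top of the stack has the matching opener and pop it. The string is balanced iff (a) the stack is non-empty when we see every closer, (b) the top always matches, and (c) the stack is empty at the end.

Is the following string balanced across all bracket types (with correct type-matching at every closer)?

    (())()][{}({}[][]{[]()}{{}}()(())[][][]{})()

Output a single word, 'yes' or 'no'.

Answer: no

Derivation:
pos 0: push '('; stack = (
pos 1: push '('; stack = ((
pos 2: ')' matches '('; pop; stack = (
pos 3: ')' matches '('; pop; stack = (empty)
pos 4: push '('; stack = (
pos 5: ')' matches '('; pop; stack = (empty)
pos 6: saw closer ']' but stack is empty → INVALID
Verdict: unmatched closer ']' at position 6 → no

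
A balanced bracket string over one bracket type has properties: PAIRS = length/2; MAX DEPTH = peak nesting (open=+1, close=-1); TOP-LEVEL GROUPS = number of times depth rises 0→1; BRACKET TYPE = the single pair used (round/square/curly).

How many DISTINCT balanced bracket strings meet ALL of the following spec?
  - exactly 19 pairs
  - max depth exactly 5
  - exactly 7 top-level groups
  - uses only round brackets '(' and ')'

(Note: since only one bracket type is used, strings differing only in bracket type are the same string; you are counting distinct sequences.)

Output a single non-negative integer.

Spec: pairs=19 depth=5 groups=7
Count(depth <= 5) = 24937745
Count(depth <= 4) = 15564150
Count(depth == 5) = 24937745 - 15564150 = 9373595

Answer: 9373595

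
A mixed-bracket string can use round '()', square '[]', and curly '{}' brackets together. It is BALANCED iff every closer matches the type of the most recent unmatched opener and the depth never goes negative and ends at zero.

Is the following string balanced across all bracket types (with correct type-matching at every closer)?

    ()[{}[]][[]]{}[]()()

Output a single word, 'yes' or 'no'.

Answer: yes

Derivation:
pos 0: push '('; stack = (
pos 1: ')' matches '('; pop; stack = (empty)
pos 2: push '['; stack = [
pos 3: push '{'; stack = [{
pos 4: '}' matches '{'; pop; stack = [
pos 5: push '['; stack = [[
pos 6: ']' matches '['; pop; stack = [
pos 7: ']' matches '['; pop; stack = (empty)
pos 8: push '['; stack = [
pos 9: push '['; stack = [[
pos 10: ']' matches '['; pop; stack = [
pos 11: ']' matches '['; pop; stack = (empty)
pos 12: push '{'; stack = {
pos 13: '}' matches '{'; pop; stack = (empty)
pos 14: push '['; stack = [
pos 15: ']' matches '['; pop; stack = (empty)
pos 16: push '('; stack = (
pos 17: ')' matches '('; pop; stack = (empty)
pos 18: push '('; stack = (
pos 19: ')' matches '('; pop; stack = (empty)
end: stack empty → VALID
Verdict: properly nested → yes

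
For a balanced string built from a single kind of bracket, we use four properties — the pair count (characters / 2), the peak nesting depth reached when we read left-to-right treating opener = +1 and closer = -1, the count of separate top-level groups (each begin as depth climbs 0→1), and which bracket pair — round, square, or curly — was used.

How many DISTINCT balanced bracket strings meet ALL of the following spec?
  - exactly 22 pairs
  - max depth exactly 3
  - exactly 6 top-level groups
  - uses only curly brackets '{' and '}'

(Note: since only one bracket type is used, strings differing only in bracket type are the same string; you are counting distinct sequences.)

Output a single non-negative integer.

Answer: 68869251

Derivation:
Spec: pairs=22 depth=3 groups=6
Count(depth <= 3) = 68889600
Count(depth <= 2) = 20349
Count(depth == 3) = 68889600 - 20349 = 68869251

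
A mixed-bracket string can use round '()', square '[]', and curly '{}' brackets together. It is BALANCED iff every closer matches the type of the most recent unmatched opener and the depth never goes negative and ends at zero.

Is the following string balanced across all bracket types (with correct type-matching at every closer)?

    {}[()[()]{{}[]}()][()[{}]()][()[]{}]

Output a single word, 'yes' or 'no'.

Answer: yes

Derivation:
pos 0: push '{'; stack = {
pos 1: '}' matches '{'; pop; stack = (empty)
pos 2: push '['; stack = [
pos 3: push '('; stack = [(
pos 4: ')' matches '('; pop; stack = [
pos 5: push '['; stack = [[
pos 6: push '('; stack = [[(
pos 7: ')' matches '('; pop; stack = [[
pos 8: ']' matches '['; pop; stack = [
pos 9: push '{'; stack = [{
pos 10: push '{'; stack = [{{
pos 11: '}' matches '{'; pop; stack = [{
pos 12: push '['; stack = [{[
pos 13: ']' matches '['; pop; stack = [{
pos 14: '}' matches '{'; pop; stack = [
pos 15: push '('; stack = [(
pos 16: ')' matches '('; pop; stack = [
pos 17: ']' matches '['; pop; stack = (empty)
pos 18: push '['; stack = [
pos 19: push '('; stack = [(
pos 20: ')' matches '('; pop; stack = [
pos 21: push '['; stack = [[
pos 22: push '{'; stack = [[{
pos 23: '}' matches '{'; pop; stack = [[
pos 24: ']' matches '['; pop; stack = [
pos 25: push '('; stack = [(
pos 26: ')' matches '('; pop; stack = [
pos 27: ']' matches '['; pop; stack = (empty)
pos 28: push '['; stack = [
pos 29: push '('; stack = [(
pos 30: ')' matches '('; pop; stack = [
pos 31: push '['; stack = [[
pos 32: ']' matches '['; pop; stack = [
pos 33: push '{'; stack = [{
pos 34: '}' matches '{'; pop; stack = [
pos 35: ']' matches '['; pop; stack = (empty)
end: stack empty → VALID
Verdict: properly nested → yes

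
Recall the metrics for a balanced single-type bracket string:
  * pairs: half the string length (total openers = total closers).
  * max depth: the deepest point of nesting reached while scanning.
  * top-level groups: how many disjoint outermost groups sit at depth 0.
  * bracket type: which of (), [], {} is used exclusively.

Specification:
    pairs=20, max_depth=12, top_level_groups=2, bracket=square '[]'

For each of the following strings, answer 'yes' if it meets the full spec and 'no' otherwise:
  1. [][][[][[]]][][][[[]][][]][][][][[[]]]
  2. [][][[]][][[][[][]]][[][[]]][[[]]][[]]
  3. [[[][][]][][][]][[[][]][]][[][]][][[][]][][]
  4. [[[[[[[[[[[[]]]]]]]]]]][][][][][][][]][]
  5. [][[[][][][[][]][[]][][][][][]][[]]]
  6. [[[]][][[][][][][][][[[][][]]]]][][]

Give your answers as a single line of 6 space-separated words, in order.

Answer: no no no yes no no

Derivation:
String 1 '[][][[][[]]][][][[[]][][]][][][][[[]]]': depth seq [1 0 1 0 1 2 1 2 3 2 1 0 1 0 1 0 1 2 3 2 1 2 1 2 1 0 1 0 1 0 1 0 1 2 3 2 1 0]
  -> pairs=19 depth=3 groups=10 -> no
String 2 '[][][[]][][[][[][]]][[][[]]][[[]]][[]]': depth seq [1 0 1 0 1 2 1 0 1 0 1 2 1 2 3 2 3 2 1 0 1 2 1 2 3 2 1 0 1 2 3 2 1 0 1 2 1 0]
  -> pairs=19 depth=3 groups=8 -> no
String 3 '[[[][][]][][][]][[[][]][]][[][]][][[][]][][]': depth seq [1 2 3 2 3 2 3 2 1 2 1 2 1 2 1 0 1 2 3 2 3 2 1 2 1 0 1 2 1 2 1 0 1 0 1 2 1 2 1 0 1 0 1 0]
  -> pairs=22 depth=3 groups=7 -> no
String 4 '[[[[[[[[[[[[]]]]]]]]]]][][][][][][][]][]': depth seq [1 2 3 4 5 6 7 8 9 10 11 12 11 10 9 8 7 6 5 4 3 2 1 2 1 2 1 2 1 2 1 2 1 2 1 2 1 0 1 0]
  -> pairs=20 depth=12 groups=2 -> yes
String 5 '[][[[][][][[][]][[]][][][][][]][[]]]': depth seq [1 0 1 2 3 2 3 2 3 2 3 4 3 4 3 2 3 4 3 2 3 2 3 2 3 2 3 2 3 2 1 2 3 2 1 0]
  -> pairs=18 depth=4 groups=2 -> no
String 6 '[[[]][][[][][][][][][[[][][]]]]][][]': depth seq [1 2 3 2 1 2 1 2 3 2 3 2 3 2 3 2 3 2 3 2 3 4 5 4 5 4 5 4 3 2 1 0 1 0 1 0]
  -> pairs=18 depth=5 groups=3 -> no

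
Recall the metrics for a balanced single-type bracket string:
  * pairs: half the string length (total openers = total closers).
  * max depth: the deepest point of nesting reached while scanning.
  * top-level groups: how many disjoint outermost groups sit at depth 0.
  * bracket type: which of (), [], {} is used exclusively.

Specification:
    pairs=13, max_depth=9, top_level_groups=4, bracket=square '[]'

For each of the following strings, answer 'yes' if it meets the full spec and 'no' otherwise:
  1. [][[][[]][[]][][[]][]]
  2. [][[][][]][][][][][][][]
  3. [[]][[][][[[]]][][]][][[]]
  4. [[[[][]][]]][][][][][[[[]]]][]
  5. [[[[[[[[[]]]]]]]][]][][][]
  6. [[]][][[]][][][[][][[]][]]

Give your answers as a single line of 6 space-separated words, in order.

String 1 '[][[][[]][[]][][[]][]]': depth seq [1 0 1 2 1 2 3 2 1 2 3 2 1 2 1 2 3 2 1 2 1 0]
  -> pairs=11 depth=3 groups=2 -> no
String 2 '[][[][][]][][][][][][][]': depth seq [1 0 1 2 1 2 1 2 1 0 1 0 1 0 1 0 1 0 1 0 1 0 1 0]
  -> pairs=12 depth=2 groups=9 -> no
String 3 '[[]][[][][[[]]][][]][][[]]': depth seq [1 2 1 0 1 2 1 2 1 2 3 4 3 2 1 2 1 2 1 0 1 0 1 2 1 0]
  -> pairs=13 depth=4 groups=4 -> no
String 4 '[[[[][]][]]][][][][][[[[]]]][]': depth seq [1 2 3 4 3 4 3 2 3 2 1 0 1 0 1 0 1 0 1 0 1 2 3 4 3 2 1 0 1 0]
  -> pairs=15 depth=4 groups=7 -> no
String 5 '[[[[[[[[[]]]]]]]][]][][][]': depth seq [1 2 3 4 5 6 7 8 9 8 7 6 5 4 3 2 1 2 1 0 1 0 1 0 1 0]
  -> pairs=13 depth=9 groups=4 -> yes
String 6 '[[]][][[]][][][[][][[]][]]': depth seq [1 2 1 0 1 0 1 2 1 0 1 0 1 0 1 2 1 2 1 2 3 2 1 2 1 0]
  -> pairs=13 depth=3 groups=6 -> no

Answer: no no no no yes no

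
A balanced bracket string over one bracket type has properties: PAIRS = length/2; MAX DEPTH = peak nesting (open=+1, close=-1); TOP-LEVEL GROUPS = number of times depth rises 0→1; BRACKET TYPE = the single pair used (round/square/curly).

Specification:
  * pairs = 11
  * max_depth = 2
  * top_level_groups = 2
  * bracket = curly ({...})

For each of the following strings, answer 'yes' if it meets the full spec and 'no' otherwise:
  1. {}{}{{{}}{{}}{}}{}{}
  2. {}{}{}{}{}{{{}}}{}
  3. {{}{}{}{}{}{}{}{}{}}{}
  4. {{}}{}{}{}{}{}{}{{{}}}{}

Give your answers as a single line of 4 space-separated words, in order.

Answer: no no yes no

Derivation:
String 1 '{}{}{{{}}{{}}{}}{}{}': depth seq [1 0 1 0 1 2 3 2 1 2 3 2 1 2 1 0 1 0 1 0]
  -> pairs=10 depth=3 groups=5 -> no
String 2 '{}{}{}{}{}{{{}}}{}': depth seq [1 0 1 0 1 0 1 0 1 0 1 2 3 2 1 0 1 0]
  -> pairs=9 depth=3 groups=7 -> no
String 3 '{{}{}{}{}{}{}{}{}{}}{}': depth seq [1 2 1 2 1 2 1 2 1 2 1 2 1 2 1 2 1 2 1 0 1 0]
  -> pairs=11 depth=2 groups=2 -> yes
String 4 '{{}}{}{}{}{}{}{}{{{}}}{}': depth seq [1 2 1 0 1 0 1 0 1 0 1 0 1 0 1 0 1 2 3 2 1 0 1 0]
  -> pairs=12 depth=3 groups=9 -> no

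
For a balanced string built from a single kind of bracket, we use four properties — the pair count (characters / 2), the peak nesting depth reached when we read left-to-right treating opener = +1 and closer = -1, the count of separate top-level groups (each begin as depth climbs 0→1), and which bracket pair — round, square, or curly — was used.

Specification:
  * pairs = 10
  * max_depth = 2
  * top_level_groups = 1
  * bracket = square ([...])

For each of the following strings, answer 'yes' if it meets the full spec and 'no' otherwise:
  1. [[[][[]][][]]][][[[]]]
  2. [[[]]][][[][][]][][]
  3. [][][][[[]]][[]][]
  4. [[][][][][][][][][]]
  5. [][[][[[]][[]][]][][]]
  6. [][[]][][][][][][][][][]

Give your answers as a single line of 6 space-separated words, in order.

Answer: no no no yes no no

Derivation:
String 1 '[[[][[]][][]]][][[[]]]': depth seq [1 2 3 2 3 4 3 2 3 2 3 2 1 0 1 0 1 2 3 2 1 0]
  -> pairs=11 depth=4 groups=3 -> no
String 2 '[[[]]][][[][][]][][]': depth seq [1 2 3 2 1 0 1 0 1 2 1 2 1 2 1 0 1 0 1 0]
  -> pairs=10 depth=3 groups=5 -> no
String 3 '[][][][[[]]][[]][]': depth seq [1 0 1 0 1 0 1 2 3 2 1 0 1 2 1 0 1 0]
  -> pairs=9 depth=3 groups=6 -> no
String 4 '[[][][][][][][][][]]': depth seq [1 2 1 2 1 2 1 2 1 2 1 2 1 2 1 2 1 2 1 0]
  -> pairs=10 depth=2 groups=1 -> yes
String 5 '[][[][[[]][[]][]][][]]': depth seq [1 0 1 2 1 2 3 4 3 2 3 4 3 2 3 2 1 2 1 2 1 0]
  -> pairs=11 depth=4 groups=2 -> no
String 6 '[][[]][][][][][][][][][]': depth seq [1 0 1 2 1 0 1 0 1 0 1 0 1 0 1 0 1 0 1 0 1 0 1 0]
  -> pairs=12 depth=2 groups=11 -> no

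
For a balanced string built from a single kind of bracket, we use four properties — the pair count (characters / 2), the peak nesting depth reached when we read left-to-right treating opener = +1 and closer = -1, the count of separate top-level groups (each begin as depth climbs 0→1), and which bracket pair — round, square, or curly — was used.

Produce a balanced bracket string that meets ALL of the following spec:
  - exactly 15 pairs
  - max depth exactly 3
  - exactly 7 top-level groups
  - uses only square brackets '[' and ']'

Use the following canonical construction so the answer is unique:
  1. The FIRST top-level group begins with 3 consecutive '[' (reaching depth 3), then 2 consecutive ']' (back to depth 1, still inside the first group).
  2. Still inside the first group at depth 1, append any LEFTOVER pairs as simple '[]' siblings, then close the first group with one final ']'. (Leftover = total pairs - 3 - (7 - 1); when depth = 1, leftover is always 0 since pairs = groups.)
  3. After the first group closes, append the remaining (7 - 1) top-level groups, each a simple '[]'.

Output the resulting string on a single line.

Spec: pairs=15 depth=3 groups=7
Leftover pairs = 15 - 3 - (7-1) = 6
First group: deep chain of depth 3 + 6 sibling pairs
Remaining 6 groups: simple '[]' each

Answer: [[[]][][][][][][]][][][][][][]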